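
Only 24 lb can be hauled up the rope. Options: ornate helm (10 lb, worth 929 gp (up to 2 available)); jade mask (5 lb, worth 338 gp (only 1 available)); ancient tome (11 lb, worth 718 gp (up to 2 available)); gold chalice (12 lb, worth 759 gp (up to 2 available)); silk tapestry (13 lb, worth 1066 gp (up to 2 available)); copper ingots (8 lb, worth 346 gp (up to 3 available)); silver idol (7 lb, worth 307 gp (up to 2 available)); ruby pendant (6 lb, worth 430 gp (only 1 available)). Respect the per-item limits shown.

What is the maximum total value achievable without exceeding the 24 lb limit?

1995

Ranking by ratio (value/lb): ornate helm 92.90, silk tapestry 82.00, ruby pendant 71.67.
Greedy by ratio would take 2×ornate helm: 20 lb used, total 1858.
Replace ornate helm with silk tapestry: the trade gains 137 net, giving 1995 at 23 lb.
No other feasible combination exceeds 1995.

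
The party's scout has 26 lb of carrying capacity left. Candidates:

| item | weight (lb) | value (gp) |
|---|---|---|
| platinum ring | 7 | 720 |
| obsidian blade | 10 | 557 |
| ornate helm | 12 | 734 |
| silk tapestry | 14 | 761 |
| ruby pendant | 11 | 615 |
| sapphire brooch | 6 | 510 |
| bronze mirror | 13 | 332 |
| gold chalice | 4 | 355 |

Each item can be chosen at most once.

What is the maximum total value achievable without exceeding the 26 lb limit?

By value per lb: platinum ring 102.86, gold chalice 88.75, sapphire brooch 85.00, ornate helm 61.17 lead.
A density-first pass picks platinum ring + sapphire brooch + gold chalice — 1585 at 17 lb.
The 4 lb tied up in gold chalice is better spent on ornate helm — total rises to 1964 (25 lb).
The closest alternative, platinum ring + ruby pendant + sapphire brooch, reaches only 1845.

1964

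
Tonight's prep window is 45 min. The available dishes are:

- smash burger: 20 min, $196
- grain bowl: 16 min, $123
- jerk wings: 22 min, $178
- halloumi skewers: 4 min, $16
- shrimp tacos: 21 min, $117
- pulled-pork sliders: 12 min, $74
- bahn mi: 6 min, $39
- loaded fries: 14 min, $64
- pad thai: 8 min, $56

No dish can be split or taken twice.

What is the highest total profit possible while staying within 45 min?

375

Taking the top-ratio dishes first gives smash burger + jerk wings for 374 (42 min).
Dropping jerk wings frees 22 min; slotting in grain bowl + pad thai (24 min) lifts the total to 375 at 44 min.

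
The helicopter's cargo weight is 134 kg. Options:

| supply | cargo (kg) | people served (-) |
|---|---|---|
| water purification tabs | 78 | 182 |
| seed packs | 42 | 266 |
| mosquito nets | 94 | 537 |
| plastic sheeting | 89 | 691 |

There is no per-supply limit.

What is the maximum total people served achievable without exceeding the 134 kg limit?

957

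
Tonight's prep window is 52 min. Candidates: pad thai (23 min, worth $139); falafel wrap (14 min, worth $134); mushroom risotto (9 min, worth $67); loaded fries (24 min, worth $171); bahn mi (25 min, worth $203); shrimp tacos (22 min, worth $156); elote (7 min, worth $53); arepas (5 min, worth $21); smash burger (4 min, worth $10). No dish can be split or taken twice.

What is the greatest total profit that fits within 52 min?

Density check — falafel wrap 9.57, bahn mi 8.12, elote 7.57 are the best per min.
A density-first pass picks falafel wrap + bahn mi + elote + arepas — 411 at 51 min.
The 12 min tied up in elote and arepas is better spent on mushroom risotto + smash burger — total rises to 414 (52 min).
No other feasible combination exceeds 414.

414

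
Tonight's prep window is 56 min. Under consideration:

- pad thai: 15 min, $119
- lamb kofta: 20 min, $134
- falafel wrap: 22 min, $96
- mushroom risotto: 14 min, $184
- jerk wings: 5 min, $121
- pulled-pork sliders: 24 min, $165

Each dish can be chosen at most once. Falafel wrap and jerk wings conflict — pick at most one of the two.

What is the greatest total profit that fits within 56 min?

558

Pad thai + lamb kofta + mushroom risotto + jerk wings uses 54 of the 56 min and totals 558.
An exhaustive check of the 64 subsets confirms 558.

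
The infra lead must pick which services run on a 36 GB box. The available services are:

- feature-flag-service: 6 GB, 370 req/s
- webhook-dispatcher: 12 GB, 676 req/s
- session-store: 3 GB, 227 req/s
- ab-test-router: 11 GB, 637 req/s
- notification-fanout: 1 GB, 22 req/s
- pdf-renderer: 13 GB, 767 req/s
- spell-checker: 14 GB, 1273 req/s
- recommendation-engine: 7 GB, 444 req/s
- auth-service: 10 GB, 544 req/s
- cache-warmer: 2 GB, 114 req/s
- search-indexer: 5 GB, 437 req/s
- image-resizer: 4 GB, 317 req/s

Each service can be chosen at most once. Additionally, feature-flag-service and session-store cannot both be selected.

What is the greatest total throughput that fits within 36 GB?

2841

Taking the top-ratio services first gives session-store + notification-fanout + spell-checker + recommendation-engine + cache-warmer + search-indexer + image-resizer for 2834 (36 GB).
Dropping session-store and notification-fanout and cache-warmer frees 6 GB; slotting in feature-flag-service (6 GB) lifts the total to 2841 at 36 GB.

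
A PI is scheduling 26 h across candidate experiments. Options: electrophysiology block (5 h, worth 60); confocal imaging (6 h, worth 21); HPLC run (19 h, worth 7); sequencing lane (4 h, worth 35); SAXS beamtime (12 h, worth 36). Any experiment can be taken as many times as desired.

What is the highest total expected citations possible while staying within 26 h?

Taking 5×electrophysiology block: 25 h used, 300 in expected citations.
Nothing else within 26 h beats 300.

300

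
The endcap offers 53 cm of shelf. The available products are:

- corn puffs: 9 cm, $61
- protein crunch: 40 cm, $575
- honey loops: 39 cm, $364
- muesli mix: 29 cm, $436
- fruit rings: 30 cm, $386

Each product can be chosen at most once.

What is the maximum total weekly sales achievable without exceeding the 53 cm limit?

A density-first pass picks corn puffs + muesli mix — 497 at 38 cm.
Dropping muesli mix frees 29 cm; slotting in protein crunch (40 cm) lifts the total to 636 at 49 cm.
The spare 4 cm is too small for any remaining product, and no exchange beats 636.

636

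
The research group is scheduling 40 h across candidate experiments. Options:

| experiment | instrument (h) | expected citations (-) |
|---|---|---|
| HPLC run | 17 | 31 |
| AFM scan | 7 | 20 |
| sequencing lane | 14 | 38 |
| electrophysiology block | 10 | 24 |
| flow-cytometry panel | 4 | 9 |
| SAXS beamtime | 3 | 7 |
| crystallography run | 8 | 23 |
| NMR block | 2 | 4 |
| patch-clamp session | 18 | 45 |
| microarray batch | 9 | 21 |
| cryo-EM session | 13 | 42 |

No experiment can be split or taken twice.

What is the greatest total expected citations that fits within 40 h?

114

Taking the top-ratio experiments first gives AFM scan + electrophysiology block + crystallography run + NMR block + cryo-EM session for 113 (40 h).
Replace AFM scan and electrophysiology block with sequencing lane + SAXS beamtime: the trade gains 1 net, giving 114 at 40 h.
Runner-up AFM scan + sequencing lane + flow-cytometry panel + NMR block + cryo-EM session tops out at 113.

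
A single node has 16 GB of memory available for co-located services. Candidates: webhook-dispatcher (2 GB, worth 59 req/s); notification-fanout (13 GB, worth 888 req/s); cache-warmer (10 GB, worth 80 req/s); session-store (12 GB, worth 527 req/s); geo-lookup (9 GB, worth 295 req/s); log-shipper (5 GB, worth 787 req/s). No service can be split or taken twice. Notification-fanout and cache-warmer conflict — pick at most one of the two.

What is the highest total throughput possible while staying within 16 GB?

1141

The ratio ordering already packs tightly: webhook-dispatcher + geo-lookup + log-shipper, 16 GB, 1141.
That's the maximum — no feasible swap from here does better than 1141.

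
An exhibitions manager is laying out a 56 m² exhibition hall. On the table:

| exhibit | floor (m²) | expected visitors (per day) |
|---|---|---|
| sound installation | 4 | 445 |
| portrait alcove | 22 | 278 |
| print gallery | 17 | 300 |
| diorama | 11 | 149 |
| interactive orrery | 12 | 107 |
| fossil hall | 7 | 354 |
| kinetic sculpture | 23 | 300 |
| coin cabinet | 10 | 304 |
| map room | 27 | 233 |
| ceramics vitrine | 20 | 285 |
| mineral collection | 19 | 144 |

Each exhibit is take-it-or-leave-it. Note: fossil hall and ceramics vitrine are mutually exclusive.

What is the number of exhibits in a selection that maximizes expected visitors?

Optimal total is 1552.
sound installation + print gallery + diorama + fossil hall + coin cabinet hits 1552 at 49 m².
All optima have 5 exhibits.

5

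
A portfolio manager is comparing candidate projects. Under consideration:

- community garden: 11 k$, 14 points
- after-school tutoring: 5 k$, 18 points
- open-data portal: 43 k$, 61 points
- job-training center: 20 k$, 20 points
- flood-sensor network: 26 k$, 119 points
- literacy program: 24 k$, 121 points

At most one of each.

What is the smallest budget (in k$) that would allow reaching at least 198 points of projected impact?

50

Minimise k$ subject to total projected impact ≥ 198.
Taking flood-sensor network + literacy program gives 240 (≥ 198) for 50 k$.
No combination under 50 k$ hits 198.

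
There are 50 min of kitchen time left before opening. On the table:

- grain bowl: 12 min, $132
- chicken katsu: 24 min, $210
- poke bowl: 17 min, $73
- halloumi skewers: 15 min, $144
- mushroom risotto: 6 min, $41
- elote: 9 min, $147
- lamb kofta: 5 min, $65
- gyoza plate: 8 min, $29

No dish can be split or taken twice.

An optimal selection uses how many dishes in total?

4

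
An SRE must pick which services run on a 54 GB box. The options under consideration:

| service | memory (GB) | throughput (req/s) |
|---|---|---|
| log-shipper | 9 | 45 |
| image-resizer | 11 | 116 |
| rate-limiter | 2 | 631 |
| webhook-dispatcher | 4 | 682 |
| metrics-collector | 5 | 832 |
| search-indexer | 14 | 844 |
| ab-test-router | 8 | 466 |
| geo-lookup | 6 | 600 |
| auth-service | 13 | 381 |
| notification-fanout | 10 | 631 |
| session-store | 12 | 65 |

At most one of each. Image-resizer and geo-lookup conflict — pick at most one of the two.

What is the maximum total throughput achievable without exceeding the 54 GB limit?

4686

Rate-limiter + webhook-dispatcher + metrics-collector + search-indexer + ab-test-router + geo-lookup + notification-fanout uses 49 of the 54 GB and totals 4686.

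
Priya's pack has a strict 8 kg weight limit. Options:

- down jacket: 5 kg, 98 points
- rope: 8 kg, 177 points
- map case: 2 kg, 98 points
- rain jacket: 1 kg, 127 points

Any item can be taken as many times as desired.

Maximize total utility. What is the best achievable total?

1016

The ratio ordering already packs tightly: 8×rain jacket, 8 kg, 1016.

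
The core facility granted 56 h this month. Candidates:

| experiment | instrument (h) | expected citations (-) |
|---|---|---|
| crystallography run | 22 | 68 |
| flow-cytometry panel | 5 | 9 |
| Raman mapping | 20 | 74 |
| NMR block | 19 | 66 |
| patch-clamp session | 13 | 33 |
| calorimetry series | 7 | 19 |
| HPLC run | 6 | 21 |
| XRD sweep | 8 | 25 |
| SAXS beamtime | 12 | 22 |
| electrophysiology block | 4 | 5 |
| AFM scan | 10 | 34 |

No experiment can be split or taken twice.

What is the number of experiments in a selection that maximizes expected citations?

4

Best achievable expected citations is 195.
For example Raman mapping + NMR block + HPLC run + AFM scan achieves it, using 55 h.
All optima have 4 experiments.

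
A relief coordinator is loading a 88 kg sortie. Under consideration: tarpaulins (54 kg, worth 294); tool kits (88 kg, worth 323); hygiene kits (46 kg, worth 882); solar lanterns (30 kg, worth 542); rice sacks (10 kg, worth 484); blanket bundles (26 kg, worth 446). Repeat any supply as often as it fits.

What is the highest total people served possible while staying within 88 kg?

By people served per kg: rice sacks 48.40, hygiene kits 19.17, solar lanterns 18.07, blanket bundles 17.15 lead.
The ratio ordering already packs tightly: 8×rice sacks, 80 kg, 3872.

3872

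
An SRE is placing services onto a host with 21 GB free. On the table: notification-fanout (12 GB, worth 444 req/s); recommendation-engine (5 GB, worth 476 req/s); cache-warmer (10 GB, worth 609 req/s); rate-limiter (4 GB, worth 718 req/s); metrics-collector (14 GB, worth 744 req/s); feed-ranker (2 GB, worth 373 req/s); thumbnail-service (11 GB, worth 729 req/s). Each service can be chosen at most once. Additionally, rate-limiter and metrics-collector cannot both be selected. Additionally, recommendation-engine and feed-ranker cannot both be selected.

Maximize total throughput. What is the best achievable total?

1923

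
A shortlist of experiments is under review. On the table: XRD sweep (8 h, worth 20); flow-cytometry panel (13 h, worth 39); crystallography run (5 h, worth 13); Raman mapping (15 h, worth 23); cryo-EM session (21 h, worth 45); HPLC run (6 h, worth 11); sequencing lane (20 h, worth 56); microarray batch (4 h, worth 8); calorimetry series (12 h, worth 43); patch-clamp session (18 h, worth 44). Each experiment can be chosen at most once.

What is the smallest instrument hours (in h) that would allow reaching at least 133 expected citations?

Need the lightest bundle worth ≥ 133.
Taking flow-cytometry panel + sequencing lane + calorimetry series gives 138 (≥ 133) for 45 h.
No combination under 45 h hits 133.

45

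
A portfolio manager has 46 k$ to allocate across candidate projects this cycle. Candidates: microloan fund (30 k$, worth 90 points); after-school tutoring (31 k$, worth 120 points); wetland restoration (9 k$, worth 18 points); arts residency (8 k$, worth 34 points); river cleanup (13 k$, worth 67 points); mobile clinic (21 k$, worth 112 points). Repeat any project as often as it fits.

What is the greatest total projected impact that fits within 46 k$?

224

Taking 2×mobile clinic: 42 k$ used, 224 in projected impact.
Every other selection either busts 46 k$ or fails to beat 224.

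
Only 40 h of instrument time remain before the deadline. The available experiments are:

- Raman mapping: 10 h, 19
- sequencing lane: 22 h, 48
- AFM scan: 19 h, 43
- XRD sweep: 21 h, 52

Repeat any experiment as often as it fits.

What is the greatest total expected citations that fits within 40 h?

95

Best packing: AFM scan + XRD sweep — 40 h, 95 total.
No other feasible combination exceeds 95.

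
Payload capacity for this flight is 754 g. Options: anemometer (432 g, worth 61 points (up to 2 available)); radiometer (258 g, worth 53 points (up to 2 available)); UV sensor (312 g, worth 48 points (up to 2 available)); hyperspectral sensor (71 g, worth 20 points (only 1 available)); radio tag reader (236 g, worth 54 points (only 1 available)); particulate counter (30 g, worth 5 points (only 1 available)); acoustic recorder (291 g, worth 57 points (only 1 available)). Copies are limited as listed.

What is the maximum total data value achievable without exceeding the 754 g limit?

160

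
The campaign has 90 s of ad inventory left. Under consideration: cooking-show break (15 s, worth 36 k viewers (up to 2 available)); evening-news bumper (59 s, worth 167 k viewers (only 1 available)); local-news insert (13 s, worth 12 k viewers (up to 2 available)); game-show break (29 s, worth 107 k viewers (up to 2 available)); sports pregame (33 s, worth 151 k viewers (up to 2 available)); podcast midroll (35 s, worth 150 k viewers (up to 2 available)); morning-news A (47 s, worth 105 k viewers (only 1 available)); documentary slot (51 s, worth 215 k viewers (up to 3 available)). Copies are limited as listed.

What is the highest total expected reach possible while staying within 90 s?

366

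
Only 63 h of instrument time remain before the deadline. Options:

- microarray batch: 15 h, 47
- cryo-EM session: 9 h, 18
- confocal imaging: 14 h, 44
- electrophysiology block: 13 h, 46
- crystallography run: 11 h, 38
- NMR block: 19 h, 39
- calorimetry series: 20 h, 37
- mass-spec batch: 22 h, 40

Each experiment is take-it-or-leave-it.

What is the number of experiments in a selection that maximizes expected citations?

5

Optimal total is 193.
For example microarray batch + cryo-EM session + confocal imaging + electrophysiology block + crystallography run achieves it, using 62 h.
Any selection reaching 193 contains exactly 5 experiments.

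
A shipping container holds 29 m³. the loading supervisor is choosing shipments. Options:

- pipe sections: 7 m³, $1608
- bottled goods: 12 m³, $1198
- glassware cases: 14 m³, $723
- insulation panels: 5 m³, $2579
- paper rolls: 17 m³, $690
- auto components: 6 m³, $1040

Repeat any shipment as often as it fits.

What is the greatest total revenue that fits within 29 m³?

12895

The ratio ordering already packs tightly: 5×insulation panels, 25 m³, 12895.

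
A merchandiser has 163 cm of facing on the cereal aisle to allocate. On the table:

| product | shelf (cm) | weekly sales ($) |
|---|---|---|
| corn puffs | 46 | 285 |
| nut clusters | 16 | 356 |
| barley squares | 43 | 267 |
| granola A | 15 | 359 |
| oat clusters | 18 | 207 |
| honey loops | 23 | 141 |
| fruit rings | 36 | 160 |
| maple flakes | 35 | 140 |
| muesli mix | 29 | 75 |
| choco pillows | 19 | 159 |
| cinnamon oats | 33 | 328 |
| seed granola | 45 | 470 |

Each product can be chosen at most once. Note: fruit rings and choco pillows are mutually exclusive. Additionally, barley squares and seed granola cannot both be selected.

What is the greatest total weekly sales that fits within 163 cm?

1880

By weekly sales per cm: granola A 23.93, nut clusters 22.25, oat clusters 11.50 lead.
Taking the top-ratio products first gives nut clusters + granola A + oat clusters + choco pillows + cinnamon oats + seed granola for 1879 (146 cm).
Dropping choco pillows frees 19 cm; slotting in fruit rings (36 cm) lifts the total to 1880 at 163 cm.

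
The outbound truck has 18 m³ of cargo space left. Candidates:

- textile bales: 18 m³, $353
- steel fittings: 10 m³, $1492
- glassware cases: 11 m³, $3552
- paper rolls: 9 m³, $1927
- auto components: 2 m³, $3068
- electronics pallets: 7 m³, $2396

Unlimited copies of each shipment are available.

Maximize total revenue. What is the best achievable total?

Best packing: 9×auto components — 18 m³, 27612 total.
Every other selection either busts 18 m³ or fails to beat 27612.

27612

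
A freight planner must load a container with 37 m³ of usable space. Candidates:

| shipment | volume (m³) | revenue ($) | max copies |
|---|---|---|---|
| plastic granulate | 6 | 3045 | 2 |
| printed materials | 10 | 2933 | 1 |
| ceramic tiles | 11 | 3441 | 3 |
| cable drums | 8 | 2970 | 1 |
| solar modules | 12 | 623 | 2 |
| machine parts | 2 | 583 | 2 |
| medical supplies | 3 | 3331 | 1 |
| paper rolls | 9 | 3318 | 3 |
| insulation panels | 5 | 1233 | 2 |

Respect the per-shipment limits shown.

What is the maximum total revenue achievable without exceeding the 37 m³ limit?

17223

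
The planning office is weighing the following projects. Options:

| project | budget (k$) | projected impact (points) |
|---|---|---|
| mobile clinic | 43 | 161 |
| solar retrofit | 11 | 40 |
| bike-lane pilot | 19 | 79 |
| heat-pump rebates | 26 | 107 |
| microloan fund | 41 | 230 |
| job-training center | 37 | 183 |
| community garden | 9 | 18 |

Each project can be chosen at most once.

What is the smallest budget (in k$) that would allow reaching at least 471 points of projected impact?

97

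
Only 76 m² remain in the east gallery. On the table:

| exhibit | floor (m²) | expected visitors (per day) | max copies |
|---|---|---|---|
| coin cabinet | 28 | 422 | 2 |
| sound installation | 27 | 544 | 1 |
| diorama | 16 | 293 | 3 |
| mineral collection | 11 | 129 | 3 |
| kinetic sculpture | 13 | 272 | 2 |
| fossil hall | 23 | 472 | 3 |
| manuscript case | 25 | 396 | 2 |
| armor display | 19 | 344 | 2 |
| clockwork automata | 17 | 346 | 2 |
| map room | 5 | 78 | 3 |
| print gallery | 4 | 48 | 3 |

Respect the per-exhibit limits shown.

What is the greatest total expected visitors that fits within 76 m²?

1562

Density check — kinetic sculpture 20.92, fossil hall 20.52, clockwork automata 20.35 are the best per m².
Greedy by ratio would take 2×kinetic sculpture + 2×fossil hall + print gallery: 76 m² used, total 1536.
The 17 m² tied up in kinetic sculpture and print gallery is better spent on clockwork automata — total rises to 1562 (76 m²).
No other feasible combination exceeds 1562.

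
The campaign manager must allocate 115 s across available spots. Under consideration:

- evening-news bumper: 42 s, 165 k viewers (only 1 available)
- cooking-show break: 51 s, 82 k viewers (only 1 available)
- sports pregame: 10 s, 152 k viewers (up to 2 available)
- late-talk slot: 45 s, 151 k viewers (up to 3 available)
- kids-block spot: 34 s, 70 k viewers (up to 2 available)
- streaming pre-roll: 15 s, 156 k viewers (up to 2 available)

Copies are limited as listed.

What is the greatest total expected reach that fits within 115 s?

781

Density check — sports pregame 15.20, streaming pre-roll 10.40, evening-news bumper 3.93, late-talk slot 3.36 are the best per s.
Best packing: evening-news bumper + 2×sports pregame + 2×streaming pre-roll — 92 s, 781 total.
Nothing else within 115 s beats 781.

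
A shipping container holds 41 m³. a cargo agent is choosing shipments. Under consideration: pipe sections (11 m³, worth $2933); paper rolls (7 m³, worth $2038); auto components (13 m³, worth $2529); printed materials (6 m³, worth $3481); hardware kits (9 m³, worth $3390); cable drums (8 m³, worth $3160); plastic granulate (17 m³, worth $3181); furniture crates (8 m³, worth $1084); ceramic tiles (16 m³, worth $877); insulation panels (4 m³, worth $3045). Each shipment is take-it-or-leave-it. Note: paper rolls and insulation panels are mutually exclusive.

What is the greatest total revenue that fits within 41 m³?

Pipe sections + printed materials + hardware kits + cable drums + insulation panels uses 38 of the 41 m³ and totals 16009.
Every other selection either busts 41 m³ or breaks a pairing rule or fails to beat 16009.

16009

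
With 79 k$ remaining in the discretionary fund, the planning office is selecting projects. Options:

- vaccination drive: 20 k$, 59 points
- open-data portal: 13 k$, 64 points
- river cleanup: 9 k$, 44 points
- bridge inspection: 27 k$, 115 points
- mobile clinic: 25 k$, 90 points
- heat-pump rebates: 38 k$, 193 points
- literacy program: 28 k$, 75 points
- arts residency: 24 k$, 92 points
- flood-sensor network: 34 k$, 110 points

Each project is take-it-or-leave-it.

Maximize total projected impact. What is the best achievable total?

Greedy by ratio would take open-data portal + river cleanup + heat-pump rebates: 60 k$ used, total 301.
Replace river cleanup with bridge inspection: the trade gains 71 net, giving 372 at 78 k$.
Runner-up river cleanup + bridge inspection + heat-pump rebates tops out at 352.

372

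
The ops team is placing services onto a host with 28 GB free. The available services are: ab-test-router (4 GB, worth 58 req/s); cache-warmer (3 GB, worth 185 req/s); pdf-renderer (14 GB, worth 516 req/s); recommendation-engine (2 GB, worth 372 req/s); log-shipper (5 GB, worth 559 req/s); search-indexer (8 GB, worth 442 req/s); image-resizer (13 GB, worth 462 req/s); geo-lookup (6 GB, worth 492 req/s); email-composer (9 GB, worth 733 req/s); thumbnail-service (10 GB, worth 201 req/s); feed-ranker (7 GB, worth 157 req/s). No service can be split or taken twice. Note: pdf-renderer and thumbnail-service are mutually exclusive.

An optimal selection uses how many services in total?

5

Optimal total is 2341.
For example cache-warmer + recommendation-engine + log-shipper + geo-lookup + email-composer achieves it, using 25 GB.
Every optimal selection uses 5 services.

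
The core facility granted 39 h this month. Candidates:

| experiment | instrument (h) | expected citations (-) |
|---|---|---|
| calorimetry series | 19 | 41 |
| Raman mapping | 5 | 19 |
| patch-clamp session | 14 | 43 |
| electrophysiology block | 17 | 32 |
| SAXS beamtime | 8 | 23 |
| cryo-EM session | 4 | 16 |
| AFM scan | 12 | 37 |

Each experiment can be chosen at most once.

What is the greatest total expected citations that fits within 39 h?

122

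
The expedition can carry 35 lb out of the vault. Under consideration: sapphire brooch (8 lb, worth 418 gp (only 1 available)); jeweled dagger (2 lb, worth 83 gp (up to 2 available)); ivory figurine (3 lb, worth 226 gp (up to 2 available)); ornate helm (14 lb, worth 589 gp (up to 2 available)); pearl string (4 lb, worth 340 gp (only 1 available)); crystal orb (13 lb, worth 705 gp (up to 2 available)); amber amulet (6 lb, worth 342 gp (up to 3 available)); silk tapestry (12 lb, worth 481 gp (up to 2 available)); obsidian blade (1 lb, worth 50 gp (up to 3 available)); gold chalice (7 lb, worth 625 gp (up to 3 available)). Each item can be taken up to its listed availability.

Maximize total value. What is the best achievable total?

2850

By value per lb: gold chalice 89.29, pearl string 85.00, ivory figurine 75.33 lead.
Taking the top-ratio items first gives 2×ivory figurine + pearl string + 3×obsidian blade + 3×gold chalice for 2817 (34 lb).
Dropping obsidian blade frees 1 lb; slotting in jeweled dagger (2 lb) lifts the total to 2850 at 35 lb.
No other feasible combination exceeds 2850.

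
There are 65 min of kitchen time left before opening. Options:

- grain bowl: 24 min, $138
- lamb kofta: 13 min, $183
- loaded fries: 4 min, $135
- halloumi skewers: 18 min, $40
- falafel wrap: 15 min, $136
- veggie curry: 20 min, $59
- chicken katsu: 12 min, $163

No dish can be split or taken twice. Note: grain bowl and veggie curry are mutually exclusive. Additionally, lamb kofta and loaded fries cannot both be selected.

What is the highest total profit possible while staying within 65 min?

Grain bowl + lamb kofta + falafel wrap + chicken katsu uses 64 of the 65 min and totals 620.
The spare 1 min is too small for any remaining dish, and no feasible exchange beats 620.

620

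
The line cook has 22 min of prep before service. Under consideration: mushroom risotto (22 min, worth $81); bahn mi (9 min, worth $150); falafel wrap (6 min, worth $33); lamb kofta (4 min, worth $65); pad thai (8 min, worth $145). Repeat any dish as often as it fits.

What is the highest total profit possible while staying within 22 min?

365

Taking the top-ratio dishes first gives lamb kofta + 2×pad thai for 355 (20 min).
The 16 min tied up in 2×pad thai is better spent on 2×bahn mi — total rises to 365 (22 min).
No other feasible combination exceeds 365.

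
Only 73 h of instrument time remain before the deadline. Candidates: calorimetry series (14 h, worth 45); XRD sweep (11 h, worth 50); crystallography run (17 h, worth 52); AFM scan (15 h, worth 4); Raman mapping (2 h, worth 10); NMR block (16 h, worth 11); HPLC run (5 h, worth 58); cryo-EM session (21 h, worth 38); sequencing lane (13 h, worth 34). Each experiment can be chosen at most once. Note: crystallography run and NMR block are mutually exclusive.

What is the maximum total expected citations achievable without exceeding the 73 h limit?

Density check — HPLC run 11.60, Raman mapping 5.00, XRD sweep 4.55, calorimetry series 3.21 are the best per h.
Greedy by ratio would take calorimetry series + XRD sweep + crystallography run + Raman mapping + HPLC run + sequencing lane: 62 h used, total 249.
Replace sequencing lane with cryo-EM session: the trade gains 4 net, giving 253 at 70 h.
Next best is calorimetry series + XRD sweep + crystallography run + Raman mapping + HPLC run + sequencing lane at 249 (62 h) — short by 4.

253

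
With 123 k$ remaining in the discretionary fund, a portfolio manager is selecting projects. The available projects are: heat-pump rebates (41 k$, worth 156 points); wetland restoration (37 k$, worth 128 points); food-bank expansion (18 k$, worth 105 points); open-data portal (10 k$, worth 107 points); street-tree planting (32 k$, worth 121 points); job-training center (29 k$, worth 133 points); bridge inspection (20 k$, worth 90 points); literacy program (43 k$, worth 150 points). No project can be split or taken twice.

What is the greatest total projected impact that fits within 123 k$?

Density check — open-data portal 10.70, food-bank expansion 5.83, job-training center 4.59, bridge inspection 4.50 are the best per k$.
Taking heat-pump rebates + food-bank expansion + open-data portal + job-training center + bridge inspection: 118 k$ used, 591 in projected impact.
That's the maximum — no swap from here does better than 591.

591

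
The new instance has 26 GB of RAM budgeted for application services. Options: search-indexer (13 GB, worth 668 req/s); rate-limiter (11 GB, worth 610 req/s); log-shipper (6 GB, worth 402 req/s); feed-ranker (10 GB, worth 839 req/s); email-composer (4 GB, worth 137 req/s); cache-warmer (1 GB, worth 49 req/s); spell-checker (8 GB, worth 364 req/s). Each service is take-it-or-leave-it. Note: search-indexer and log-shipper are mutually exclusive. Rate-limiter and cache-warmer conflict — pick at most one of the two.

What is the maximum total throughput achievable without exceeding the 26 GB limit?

By throughput per GB: feed-ranker 83.90, log-shipper 67.00, rate-limiter 55.45 lead.
Log-shipper + feed-ranker + cache-warmer + spell-checker uses 25 of the 26 GB and totals 1654.
The spare 1 GB is too small for any remaining service, and no feasible exchange beats 1654.

1654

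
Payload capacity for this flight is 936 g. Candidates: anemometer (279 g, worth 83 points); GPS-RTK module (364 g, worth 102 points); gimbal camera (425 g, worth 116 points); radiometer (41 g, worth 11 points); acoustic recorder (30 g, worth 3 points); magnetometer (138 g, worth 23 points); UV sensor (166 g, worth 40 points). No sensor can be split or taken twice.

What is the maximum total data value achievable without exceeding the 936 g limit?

A density-first pass picks anemometer + GPS-RTK module + radiometer + acoustic recorder + UV sensor — 239 at 880 g.
Dropping GPS-RTK module and acoustic recorder frees 394 g; slotting in gimbal camera (425 g) lifts the total to 250 at 911 g.
Next best is anemometer + gimbal camera + acoustic recorder + UV sensor at 242 (900 g) — short by 8.

250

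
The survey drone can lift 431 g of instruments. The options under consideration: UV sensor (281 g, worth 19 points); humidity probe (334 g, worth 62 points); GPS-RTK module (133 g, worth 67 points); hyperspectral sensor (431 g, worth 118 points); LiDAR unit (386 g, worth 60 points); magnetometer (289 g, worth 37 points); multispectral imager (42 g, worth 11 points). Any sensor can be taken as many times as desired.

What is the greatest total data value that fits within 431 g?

201

Best packing: 3×GPS-RTK module — 399 g, 201 total.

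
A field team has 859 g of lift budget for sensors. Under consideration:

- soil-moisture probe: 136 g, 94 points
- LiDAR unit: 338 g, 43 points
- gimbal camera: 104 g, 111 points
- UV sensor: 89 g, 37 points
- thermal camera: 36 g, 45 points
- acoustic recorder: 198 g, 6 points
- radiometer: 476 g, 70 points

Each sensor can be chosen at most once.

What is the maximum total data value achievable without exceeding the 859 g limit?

The ratio ordering already packs tightly: soil-moisture probe + gimbal camera + UV sensor + thermal camera + radiometer, 841 g, 357.
No other feasible combination exceeds 357.

357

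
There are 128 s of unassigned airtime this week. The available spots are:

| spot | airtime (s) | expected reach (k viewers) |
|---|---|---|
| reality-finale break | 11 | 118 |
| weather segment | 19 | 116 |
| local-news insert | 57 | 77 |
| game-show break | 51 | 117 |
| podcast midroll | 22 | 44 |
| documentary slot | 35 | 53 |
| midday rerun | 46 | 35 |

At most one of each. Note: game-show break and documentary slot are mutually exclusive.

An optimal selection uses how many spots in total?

4

Best achievable expected reach is 395.
One optimal bundle: reality-finale break + weather segment + game-show break + podcast midroll (103 s).
All optima have 4 spots.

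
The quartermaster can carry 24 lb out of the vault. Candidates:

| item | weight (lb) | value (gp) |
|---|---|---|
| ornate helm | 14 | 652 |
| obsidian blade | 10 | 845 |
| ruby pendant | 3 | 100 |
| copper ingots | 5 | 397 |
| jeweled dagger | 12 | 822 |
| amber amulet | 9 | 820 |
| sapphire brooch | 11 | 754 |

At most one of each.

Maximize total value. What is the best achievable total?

Taking obsidian blade + copper ingots + amber amulet: 24 lb used, 2062 in value.
Every other selection either busts 24 lb or fails to beat 2062.

2062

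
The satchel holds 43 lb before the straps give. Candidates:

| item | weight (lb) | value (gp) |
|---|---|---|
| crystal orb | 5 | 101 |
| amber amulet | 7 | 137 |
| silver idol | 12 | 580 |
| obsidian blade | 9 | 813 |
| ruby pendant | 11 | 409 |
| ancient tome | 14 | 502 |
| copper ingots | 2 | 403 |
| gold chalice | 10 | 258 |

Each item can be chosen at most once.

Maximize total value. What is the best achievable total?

2399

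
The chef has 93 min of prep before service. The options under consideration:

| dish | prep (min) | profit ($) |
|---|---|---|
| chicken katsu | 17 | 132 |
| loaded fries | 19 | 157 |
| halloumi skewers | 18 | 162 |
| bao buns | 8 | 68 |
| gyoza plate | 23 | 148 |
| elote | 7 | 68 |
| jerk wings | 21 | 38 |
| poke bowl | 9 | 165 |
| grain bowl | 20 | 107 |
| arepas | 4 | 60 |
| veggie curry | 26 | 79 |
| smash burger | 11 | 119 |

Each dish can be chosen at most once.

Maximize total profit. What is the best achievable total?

Ranking by ratio (profit/min): poke bowl 18.33, arepas 15.00, smash burger 10.82, elote 9.71.
Best packing: chicken katsu + loaded fries + halloumi skewers + bao buns + elote + poke bowl + arepas + smash burger — 93 min, 931 total.
The closest alternative, loaded fries + halloumi skewers + bao buns + gyoza plate + poke bowl + arepas + smash burger, reaches only 879.

931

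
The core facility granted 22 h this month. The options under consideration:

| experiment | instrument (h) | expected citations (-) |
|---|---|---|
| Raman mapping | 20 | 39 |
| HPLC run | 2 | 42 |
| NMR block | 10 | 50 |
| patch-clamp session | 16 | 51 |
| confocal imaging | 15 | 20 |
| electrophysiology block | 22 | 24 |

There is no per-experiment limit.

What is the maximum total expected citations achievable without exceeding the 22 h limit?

Density check — HPLC run 21.00, NMR block 5.00, patch-clamp session 3.19 are the best per h.
Best packing: 11×HPLC run — 22 h, 462 total.
Every other selection either busts 22 h or fails to beat 462.

462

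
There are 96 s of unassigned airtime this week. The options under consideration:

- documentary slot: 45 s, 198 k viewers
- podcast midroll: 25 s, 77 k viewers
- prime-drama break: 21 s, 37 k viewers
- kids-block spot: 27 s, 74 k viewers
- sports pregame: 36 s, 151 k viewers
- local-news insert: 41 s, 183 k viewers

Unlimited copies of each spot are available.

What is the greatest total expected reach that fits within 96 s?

396

Density check — local-news insert 4.46, documentary slot 4.40, sports pregame 4.19, podcast midroll 3.08 are the best per s.
A density-first pass picks 2×local-news insert — 366 at 82 s.
Dropping 2×local-news insert frees 82 s; slotting in 2×documentary slot (90 s) lifts the total to 396 at 90 s.
Every other selection either busts 96 s or fails to beat 396.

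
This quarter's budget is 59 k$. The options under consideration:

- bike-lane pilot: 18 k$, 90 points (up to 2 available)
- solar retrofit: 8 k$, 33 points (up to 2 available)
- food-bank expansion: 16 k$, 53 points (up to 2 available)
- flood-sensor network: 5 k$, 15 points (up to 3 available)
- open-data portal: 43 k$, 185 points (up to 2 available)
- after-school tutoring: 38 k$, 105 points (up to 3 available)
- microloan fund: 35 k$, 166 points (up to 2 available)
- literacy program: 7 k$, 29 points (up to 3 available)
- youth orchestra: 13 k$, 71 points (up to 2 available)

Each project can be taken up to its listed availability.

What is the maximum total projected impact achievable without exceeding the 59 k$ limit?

294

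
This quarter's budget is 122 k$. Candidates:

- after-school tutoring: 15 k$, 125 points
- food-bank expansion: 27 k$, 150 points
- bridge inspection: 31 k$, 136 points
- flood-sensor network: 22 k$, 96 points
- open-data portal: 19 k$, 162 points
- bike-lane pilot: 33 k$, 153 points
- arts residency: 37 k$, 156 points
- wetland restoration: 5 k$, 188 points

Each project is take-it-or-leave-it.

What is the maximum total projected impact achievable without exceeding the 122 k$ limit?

874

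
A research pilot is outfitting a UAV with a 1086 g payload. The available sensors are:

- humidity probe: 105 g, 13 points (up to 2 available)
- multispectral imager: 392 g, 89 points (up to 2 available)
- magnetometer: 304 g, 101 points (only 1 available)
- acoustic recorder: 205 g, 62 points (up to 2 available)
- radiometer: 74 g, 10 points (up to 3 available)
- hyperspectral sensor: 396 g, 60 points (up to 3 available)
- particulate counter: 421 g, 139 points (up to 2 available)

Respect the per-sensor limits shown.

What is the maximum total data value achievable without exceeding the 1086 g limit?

340

The ratio heuristic lands on magnetometer + acoustic recorder + 2×radiometer + particulate counter (322) but leaves 8 g idle.
Dropping magnetometer and 2×radiometer frees 452 g; slotting in particulate counter (421 g) lifts the total to 340 at 1047 g.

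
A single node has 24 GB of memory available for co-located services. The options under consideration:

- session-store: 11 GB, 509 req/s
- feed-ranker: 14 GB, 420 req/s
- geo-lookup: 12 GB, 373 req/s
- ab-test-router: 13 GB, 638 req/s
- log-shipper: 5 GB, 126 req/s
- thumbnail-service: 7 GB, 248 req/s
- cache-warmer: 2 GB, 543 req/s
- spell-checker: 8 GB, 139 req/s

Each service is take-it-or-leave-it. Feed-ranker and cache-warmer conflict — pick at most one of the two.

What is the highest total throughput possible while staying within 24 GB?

1429

Density check — cache-warmer 271.50, ab-test-router 49.08, session-store 46.27 are the best per GB.
The ratio ordering already packs tightly: ab-test-router + thumbnail-service + cache-warmer, 22 GB, 1429.
Nothing else feasible within 24 GB beats 1429.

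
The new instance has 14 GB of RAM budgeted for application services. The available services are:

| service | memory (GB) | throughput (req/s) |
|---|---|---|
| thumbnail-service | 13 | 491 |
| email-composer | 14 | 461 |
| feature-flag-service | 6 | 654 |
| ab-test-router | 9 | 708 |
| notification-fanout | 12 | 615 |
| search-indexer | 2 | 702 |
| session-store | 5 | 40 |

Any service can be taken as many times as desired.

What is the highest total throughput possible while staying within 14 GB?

4914

By throughput per GB: search-indexer 351.00, feature-flag-service 109.00, ab-test-router 78.67, notification-fanout 51.25 lead.
Taking 7×search-indexer: 14 GB used, 4914 in throughput.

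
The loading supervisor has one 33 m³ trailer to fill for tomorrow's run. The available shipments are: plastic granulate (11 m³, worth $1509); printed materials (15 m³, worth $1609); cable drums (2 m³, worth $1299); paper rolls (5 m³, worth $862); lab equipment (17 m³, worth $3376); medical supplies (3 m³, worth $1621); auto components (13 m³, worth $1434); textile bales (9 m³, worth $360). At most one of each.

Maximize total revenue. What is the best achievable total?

7805

Density check — cable drums 649.50, medical supplies 540.33, lab equipment 198.59, paper rolls 172.40 are the best per m³.
Taking the top-ratio shipments first gives cable drums + paper rolls + lab equipment + medical supplies for 7158 (27 m³).
The 5 m³ tied up in paper rolls is better spent on plastic granulate — total rises to 7805 (33 m³).
That's the maximum — no swap from here does better than 7805.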